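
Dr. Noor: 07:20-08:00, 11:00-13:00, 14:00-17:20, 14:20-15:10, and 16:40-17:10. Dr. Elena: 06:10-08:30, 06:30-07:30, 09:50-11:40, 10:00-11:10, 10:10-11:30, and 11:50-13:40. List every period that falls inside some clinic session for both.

First set merges to 07:20-08:00, 11:00-13:00, 14:00-17:20.
Second set merges to 06:10-08:30, 09:50-11:40, 11:50-13:40.
07:20-08:00 ∩ B → 07:20-08:00.
11:00-13:00 ∩ B → 11:00-11:40, 11:50-13:00.
14:00-17:20 meets no B interval.

07:20-08:00, 11:00-11:40, 11:50-13:00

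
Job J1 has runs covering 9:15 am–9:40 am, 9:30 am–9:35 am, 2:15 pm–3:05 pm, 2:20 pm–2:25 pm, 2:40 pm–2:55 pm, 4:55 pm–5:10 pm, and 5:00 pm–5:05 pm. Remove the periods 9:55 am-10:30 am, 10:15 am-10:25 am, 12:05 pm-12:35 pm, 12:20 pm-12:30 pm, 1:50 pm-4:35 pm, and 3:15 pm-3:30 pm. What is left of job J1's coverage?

A, merged: 9:15 am–9:40 am, 2:15 pm–3:05 pm, 4:55 pm–5:10 pm.
B, merged: 9:55 am–10:30 am, 12:05 pm–12:35 pm, 1:50 pm–4:35 pm.
9:15 am–9:40 am is untouched.
2:15 pm–3:05 pm lies entirely inside B → drops out.
4:55 pm–5:10 pm is untouched.

9:15 am–9:40 am, 4:55 pm–5:10 pm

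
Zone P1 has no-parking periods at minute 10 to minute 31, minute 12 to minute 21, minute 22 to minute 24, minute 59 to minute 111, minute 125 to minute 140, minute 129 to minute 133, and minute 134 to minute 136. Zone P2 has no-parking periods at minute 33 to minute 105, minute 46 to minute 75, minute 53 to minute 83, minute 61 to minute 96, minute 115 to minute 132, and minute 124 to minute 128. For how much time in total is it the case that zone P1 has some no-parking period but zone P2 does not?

35 minutes

A, merged: minute 10 to minute 31, minute 59 to minute 111, minute 125 to minute 140.
B, merged: minute 33 to minute 105, minute 115 to minute 132.
A \ B = minute 10 to minute 31, minute 105 to minute 111, minute 132 to minute 140.
Total: 21 minutes + 6 minutes + 8 minutes = 35 minutes.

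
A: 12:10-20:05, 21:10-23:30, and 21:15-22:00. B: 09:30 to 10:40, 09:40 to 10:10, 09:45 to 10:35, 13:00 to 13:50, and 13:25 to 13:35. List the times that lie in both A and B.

13:00–13:50

First set merges to 12:10–20:05, 21:10–23:30.
Second set merges to 09:30–10:40, 13:00–13:50.
12:10–20:05 meets the second set on 13:00–13:50.
21:10–23:30: no overlap with the second set.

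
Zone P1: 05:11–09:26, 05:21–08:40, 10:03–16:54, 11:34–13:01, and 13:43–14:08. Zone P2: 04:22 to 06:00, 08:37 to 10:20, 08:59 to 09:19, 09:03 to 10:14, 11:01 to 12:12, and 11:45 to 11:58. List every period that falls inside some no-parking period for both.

Merge the first list: 05:11-09:26, 10:03-16:54.
Merge the second list: 04:22-06:00, 08:37-10:20, 11:01-12:12.
05:11-09:26 ∩ B → 05:11-06:00, 08:37-09:26.
10:03-16:54 ∩ B → 10:03-10:20, 11:01-12:12.

05:11-06:00, 08:37-09:26, 10:03-10:20, 11:01-12:12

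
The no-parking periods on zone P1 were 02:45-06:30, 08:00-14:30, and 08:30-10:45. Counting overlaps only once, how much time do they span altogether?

Merged: 02:45–06:30, 08:00–14:30.
Lengths: 3 h 45 min + 6 h 30 min = 10 h 15 min.

10 h 15 min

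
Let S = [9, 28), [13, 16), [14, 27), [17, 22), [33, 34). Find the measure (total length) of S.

Merged: [9, 28), [33, 34).
Lengths: 19 + 1 = 20.

20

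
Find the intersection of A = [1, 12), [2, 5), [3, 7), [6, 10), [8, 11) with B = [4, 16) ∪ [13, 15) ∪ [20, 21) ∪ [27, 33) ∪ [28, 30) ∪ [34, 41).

[4, 12)

Merge the first list: [1, 12).
Merge the second list: [4, 16), [20, 21), [27, 33), [34, 41).
[1, 12) meets the second set on [4, 12).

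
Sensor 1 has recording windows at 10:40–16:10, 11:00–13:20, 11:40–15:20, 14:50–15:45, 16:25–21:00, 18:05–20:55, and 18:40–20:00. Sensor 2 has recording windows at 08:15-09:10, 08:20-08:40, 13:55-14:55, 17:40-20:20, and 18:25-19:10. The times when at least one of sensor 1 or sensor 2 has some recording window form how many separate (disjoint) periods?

First set merges to 10:40–16:10, 16:25–21:00.
Second set merges to 08:15–09:10, 13:55–14:55, 17:40–20:20.
A ∪ B = 08:15–09:10, 10:40–16:10, 16:25–21:00.
That is 3 disjoint pieces.

3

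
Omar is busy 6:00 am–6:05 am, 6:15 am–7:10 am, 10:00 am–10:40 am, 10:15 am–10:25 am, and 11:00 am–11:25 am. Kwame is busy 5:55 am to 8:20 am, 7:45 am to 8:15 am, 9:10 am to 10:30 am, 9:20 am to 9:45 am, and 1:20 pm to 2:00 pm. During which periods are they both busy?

6:00 am–6:05 am, 6:15 am–7:10 am, 10:00 am–10:30 am

Merge the first list: 6:00 am–6:05 am, 6:15 am–7:10 am, 10:00 am–10:40 am, 11:00 am–11:25 am.
Merge the second list: 5:55 am–8:20 am, 9:10 am–10:30 am, 1:20 pm–2:00 pm.
6:00 am–6:05 am ∩ B → 6:00 am–6:05 am.
6:15 am–7:10 am ∩ B → 6:15 am–7:10 am.
10:00 am–10:40 am ∩ B → 10:00 am–10:30 am.
11:00 am–11:25 am meets no B interval.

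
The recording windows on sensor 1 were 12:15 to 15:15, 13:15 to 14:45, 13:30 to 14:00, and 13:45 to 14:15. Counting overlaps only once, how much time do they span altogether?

Merged: 12:15–15:15.
Length: 3 h.

3 h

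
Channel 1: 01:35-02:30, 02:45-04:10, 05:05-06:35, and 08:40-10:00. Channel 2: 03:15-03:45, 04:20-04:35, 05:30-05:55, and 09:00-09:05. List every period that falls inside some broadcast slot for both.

01:35–02:30: no overlap with the second set.
02:45–04:10 meets the second set on 03:15–03:45.
05:05–06:35 meets the second set on 05:30–05:55.
08:40–10:00 meets the second set on 09:00–09:05.

03:15–03:45, 05:30–05:55, 09:00–09:05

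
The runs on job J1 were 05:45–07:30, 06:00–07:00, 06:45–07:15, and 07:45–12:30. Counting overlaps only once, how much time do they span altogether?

Merged: 05:45–07:30, 07:45–12:30.
Lengths: 1 h 45 min + 4 h 45 min = 6 h 30 min.

6 h 30 min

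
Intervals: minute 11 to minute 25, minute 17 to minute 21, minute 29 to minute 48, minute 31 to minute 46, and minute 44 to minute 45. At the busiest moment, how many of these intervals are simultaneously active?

At minute 44, 3 of the intervals are simultaneously active.
No point has more.

3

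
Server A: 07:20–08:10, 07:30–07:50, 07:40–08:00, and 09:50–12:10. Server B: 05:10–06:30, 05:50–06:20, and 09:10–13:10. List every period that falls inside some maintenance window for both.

First set merges to 07:20–08:10, 09:50–12:10.
Second set merges to 05:10–06:30, 09:10–13:10.
07:20–08:10 falls entirely outside B.
09:50–12:10 overlaps B on 09:50–12:10.

09:50–12:10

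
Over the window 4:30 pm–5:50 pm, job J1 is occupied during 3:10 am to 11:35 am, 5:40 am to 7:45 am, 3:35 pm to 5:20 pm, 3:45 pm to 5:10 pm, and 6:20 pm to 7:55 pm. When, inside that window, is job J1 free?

The merged coverage is 3:10 am–11:35 am, 3:35 pm–5:20 pm, 6:20 pm–7:55 pm.
Uncovered inside 4:30 pm–5:50 pm: 5:20 pm–5:50 pm.

5:20 pm–5:50 pm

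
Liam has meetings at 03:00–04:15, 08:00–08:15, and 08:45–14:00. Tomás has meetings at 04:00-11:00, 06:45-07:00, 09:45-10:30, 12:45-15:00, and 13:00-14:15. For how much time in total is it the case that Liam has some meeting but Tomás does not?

2 h 45 min

Merge the second list: 04:00-11:00, 12:45-15:00.
A \ B = 03:00-04:00, 11:00-12:45.
Total: 1 h + 1 h 45 min = 2 h 45 min.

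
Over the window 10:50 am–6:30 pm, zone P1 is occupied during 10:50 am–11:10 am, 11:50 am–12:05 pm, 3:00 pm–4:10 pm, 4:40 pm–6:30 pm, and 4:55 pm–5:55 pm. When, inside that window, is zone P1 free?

Covered (merged): 10:50 am–11:10 am, 11:50 am–12:05 pm, 3:00 pm–4:10 pm, 4:40 pm–6:30 pm.
Gaps within 10:50 am–6:30 pm: 11:10 am–11:50 am, 12:05 pm–3:00 pm, 4:10 pm–4:40 pm.

11:10 am–11:50 am, 12:05 pm–3:00 pm, 4:10 pm–4:40 pm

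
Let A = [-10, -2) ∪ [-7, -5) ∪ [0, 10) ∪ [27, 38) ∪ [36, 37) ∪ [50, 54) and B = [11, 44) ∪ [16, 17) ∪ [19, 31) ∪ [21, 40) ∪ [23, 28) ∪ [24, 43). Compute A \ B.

[-10, -2) ∪ [0, 10) ∪ [50, 54)

First set merges to [-10, -2), [0, 10), [27, 38), [50, 54).
Second set merges to [11, 44).
[-10, -2): no B overlap → unchanged.
[0, 10): no B overlap → unchanged.
[27, 38): fully covered by B → removed.
[50, 54): no B overlap → unchanged.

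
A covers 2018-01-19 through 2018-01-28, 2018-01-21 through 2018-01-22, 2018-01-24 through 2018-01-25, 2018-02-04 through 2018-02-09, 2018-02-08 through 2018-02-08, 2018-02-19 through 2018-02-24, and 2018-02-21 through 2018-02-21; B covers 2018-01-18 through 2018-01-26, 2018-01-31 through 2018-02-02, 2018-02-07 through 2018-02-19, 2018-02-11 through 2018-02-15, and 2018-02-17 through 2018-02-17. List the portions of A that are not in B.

2018-01-27 through 2018-01-28, 2018-02-04 through 2018-02-06, 2018-02-20 through 2018-02-24

A, merged: 2018-01-19 through 2018-01-28, 2018-02-04 through 2018-02-09, 2018-02-19 through 2018-02-24.
B, merged: 2018-01-18 through 2018-01-26, 2018-01-31 through 2018-02-02, 2018-02-07 through 2018-02-19.
2018-01-19 through 2018-01-28 minus B → 2018-01-27 through 2018-01-28.
2018-02-04 through 2018-02-09 minus B → 2018-02-04 through 2018-02-06.
2018-02-19 through 2018-02-24 minus B → 2018-02-20 through 2018-02-24.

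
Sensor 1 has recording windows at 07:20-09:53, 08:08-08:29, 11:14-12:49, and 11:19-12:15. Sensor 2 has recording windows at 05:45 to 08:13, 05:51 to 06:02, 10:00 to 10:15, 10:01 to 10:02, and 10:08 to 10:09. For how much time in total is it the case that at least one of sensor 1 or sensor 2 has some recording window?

A, merged: 07:20–09:53, 11:14–12:49.
B, merged: 05:45–08:13, 10:00–10:15.
A ∪ B = 05:45–09:53, 10:00–10:15, 11:14–12:49.
Total: 4 h 8 min + 15 min + 1 h 35 min = 5 h 58 min.

5 h 58 min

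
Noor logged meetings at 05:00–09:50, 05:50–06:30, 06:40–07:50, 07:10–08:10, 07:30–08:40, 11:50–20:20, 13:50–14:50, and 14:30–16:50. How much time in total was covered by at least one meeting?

Merged: 05:00-09:50, 11:50-20:20.
Lengths: 4 h 50 min + 8 h 30 min = 13 h 20 min.

13 h 20 min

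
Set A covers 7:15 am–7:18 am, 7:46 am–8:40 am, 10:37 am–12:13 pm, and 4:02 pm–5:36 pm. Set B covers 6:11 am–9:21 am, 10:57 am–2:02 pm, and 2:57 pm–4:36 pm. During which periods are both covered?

7:15 am-7:18 am, 7:46 am-8:40 am, 10:57 am-12:13 pm, 4:02 pm-4:36 pm

7:15 am-7:18 am overlaps B on 7:15 am-7:18 am.
7:46 am-8:40 am overlaps B on 7:46 am-8:40 am.
10:37 am-12:13 pm overlaps B on 10:57 am-12:13 pm.
4:02 pm-5:36 pm overlaps B on 4:02 pm-4:36 pm.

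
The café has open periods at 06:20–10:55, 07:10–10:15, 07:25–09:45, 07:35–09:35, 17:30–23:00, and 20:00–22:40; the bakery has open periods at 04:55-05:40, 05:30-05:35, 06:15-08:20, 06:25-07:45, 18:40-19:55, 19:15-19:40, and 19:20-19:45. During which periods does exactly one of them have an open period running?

Merge the first list: 06:20–10:55, 17:30–23:00.
Merge the second list: 04:55–05:40, 06:15–08:20, 18:40–19:55.
A but not B: 08:20–10:55, 17:30–18:40, 19:55–23:00.
B but not A: 04:55–05:40, 06:15–06:20.
Combining gives A △ B.

04:55–05:40, 06:15–06:20, 08:20–10:55, 17:30–18:40, 19:55–23:00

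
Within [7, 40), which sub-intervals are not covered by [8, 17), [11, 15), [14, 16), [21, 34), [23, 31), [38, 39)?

After merging, the occupied span is [8, 17), [21, 34), [38, 39).
Complement within [7, 40): [7, 8), [17, 21), [34, 38), [39, 40).

[7, 8) ∪ [17, 21) ∪ [34, 38) ∪ [39, 40)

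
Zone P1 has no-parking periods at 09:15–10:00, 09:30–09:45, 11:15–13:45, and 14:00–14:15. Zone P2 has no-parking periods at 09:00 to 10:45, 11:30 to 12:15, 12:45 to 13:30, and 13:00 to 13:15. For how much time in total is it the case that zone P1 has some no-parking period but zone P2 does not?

1 h 15 min

Merge the first list: 09:15–10:00, 11:15–13:45, 14:00–14:15.
Merge the second list: 09:00–10:45, 11:30–12:15, 12:45–13:30.
A \ B = 11:15–11:30, 12:15–12:45, 13:30–13:45, 14:00–14:15.
Total: 15 min + 30 min + 15 min + 15 min = 1 h 15 min.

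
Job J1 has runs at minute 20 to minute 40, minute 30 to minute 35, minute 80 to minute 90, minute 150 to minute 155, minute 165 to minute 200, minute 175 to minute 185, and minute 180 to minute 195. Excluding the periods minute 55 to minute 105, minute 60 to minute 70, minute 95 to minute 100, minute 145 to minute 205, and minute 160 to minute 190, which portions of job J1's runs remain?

First set merges to minute 20 to minute 40, minute 80 to minute 90, minute 150 to minute 155, minute 165 to minute 200.
Second set merges to minute 55 to minute 105, minute 145 to minute 205.
minute 20 to minute 40: no B overlap → unchanged.
minute 80 to minute 90: fully covered by B → removed.
minute 150 to minute 155: fully covered by B → removed.
minute 165 to minute 200: fully covered by B → removed.

minute 20 to minute 40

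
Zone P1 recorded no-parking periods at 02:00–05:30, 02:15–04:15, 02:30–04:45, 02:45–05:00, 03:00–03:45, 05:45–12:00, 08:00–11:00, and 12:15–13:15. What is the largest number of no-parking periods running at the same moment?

Sweep endpoints in order; track running count of active intervals.
Peak of 5 reached at 03:00.

5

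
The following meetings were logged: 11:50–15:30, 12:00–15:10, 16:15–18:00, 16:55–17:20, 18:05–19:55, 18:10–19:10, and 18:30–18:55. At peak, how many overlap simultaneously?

3

Sweep endpoints in order; track running count of active intervals.
Peak of 3 reached at 18:30.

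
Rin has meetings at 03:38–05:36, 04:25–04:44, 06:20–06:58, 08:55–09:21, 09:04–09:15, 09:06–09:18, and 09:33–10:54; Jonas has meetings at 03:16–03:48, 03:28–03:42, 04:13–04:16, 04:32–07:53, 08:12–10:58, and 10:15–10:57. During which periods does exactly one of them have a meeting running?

First set merges to 03:38–05:36, 06:20–06:58, 08:55–09:21, 09:33–10:54.
Second set merges to 03:16–03:48, 04:13–04:16, 04:32–07:53, 08:12–10:58.
A \ B = 03:48–04:13, 04:16–04:32.
B \ A = 03:16–03:38, 05:36–06:20, 06:58–07:53, 08:12–08:55, 09:21–09:33, 10:54–10:58.
Union of the two gives the symmetric difference.

03:16–03:38, 03:48–04:13, 04:16–04:32, 05:36–06:20, 06:58–07:53, 08:12–08:55, 09:21–09:33, 10:54–10:58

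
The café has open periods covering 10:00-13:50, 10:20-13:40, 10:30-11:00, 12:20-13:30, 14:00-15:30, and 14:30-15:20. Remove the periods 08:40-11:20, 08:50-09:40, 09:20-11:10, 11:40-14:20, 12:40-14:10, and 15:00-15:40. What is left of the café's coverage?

11:20-11:40, 14:20-15:00

First set merges to 10:00-13:50, 14:00-15:30.
Second set merges to 08:40-11:20, 11:40-14:20, 15:00-15:40.
10:00-13:50 \ B = 11:20-11:40.
14:00-15:30 \ B = 14:20-15:00.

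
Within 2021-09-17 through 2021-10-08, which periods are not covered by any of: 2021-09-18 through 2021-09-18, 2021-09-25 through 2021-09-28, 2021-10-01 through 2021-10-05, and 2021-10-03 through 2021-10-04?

2021-09-17 through 2021-09-17, 2021-09-19 through 2021-09-24, 2021-09-29 through 2021-09-30, 2021-10-06 through 2021-10-08

After merging, the occupied span is 2021-09-18 through 2021-09-18, 2021-09-25 through 2021-09-28, 2021-10-01 through 2021-10-05.
Gaps within 2021-09-17 through 2021-10-08: 2021-09-17 through 2021-09-17, 2021-09-19 through 2021-09-24, 2021-09-29 through 2021-09-30, 2021-10-06 through 2021-10-08.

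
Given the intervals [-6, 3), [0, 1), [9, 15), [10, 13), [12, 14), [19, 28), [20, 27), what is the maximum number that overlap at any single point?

3

Sweep endpoints in order; track running count of active intervals.
Peak of 3 reached at 12.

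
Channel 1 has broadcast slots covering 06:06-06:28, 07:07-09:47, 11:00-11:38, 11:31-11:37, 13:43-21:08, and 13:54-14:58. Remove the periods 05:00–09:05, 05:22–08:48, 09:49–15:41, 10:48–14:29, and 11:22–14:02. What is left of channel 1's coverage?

09:05–09:47, 15:41–21:08

First set merges to 06:06–06:28, 07:07–09:47, 11:00–11:38, 13:43–21:08.
Second set merges to 05:00–09:05, 09:49–15:41.
06:06–06:28 lies entirely inside B → drops out.
07:07–09:47 with B removed leaves 09:05–09:47.
11:00–11:38 lies entirely inside B → drops out.
13:43–21:08 with B removed leaves 15:41–21:08.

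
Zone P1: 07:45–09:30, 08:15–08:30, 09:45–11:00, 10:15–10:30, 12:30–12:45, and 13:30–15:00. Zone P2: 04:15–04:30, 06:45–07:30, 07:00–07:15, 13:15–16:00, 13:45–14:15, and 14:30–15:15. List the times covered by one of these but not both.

04:15–04:30, 06:45–07:30, 07:45–09:30, 09:45–11:00, 12:30–12:45, 13:15–13:30, 15:00–16:00

Merge the first list: 07:45–09:30, 09:45–11:00, 12:30–12:45, 13:30–15:00.
Merge the second list: 04:15–04:30, 06:45–07:30, 13:15–16:00.
Only in the first: 07:45–09:30, 09:45–11:00, 12:30–12:45.
Only in the second: 04:15–04:30, 06:45–07:30, 13:15–13:30, 15:00–16:00.
Together these are the periods covered by exactly one.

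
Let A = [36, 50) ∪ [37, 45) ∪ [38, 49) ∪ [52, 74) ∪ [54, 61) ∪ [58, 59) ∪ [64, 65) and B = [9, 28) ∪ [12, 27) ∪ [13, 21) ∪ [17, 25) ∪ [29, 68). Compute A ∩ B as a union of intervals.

[36, 50) ∪ [52, 68)

Merge the first list: [36, 50), [52, 74).
Merge the second list: [9, 28), [29, 68).
[36, 50) meets the second set on [36, 50).
[52, 74) meets the second set on [52, 68).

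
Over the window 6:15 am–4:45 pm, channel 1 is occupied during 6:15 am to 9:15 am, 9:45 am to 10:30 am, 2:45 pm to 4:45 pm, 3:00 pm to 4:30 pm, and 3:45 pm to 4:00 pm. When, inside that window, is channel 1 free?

9:15 am–9:45 am, 10:30 am–2:45 pm

After merging, the occupied span is 6:15 am–9:15 am, 9:45 am–10:30 am, 2:45 pm–4:45 pm.
Complement within 6:15 am–4:45 pm: 9:15 am–9:45 am, 10:30 am–2:45 pm.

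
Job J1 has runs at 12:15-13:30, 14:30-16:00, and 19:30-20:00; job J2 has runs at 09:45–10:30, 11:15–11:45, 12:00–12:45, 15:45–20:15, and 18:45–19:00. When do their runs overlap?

12:15-12:45, 15:45-16:00, 19:30-20:00

Second set merges to 09:45-10:30, 11:15-11:45, 12:00-12:45, 15:45-20:15.
12:15-13:30 overlaps B on 12:15-12:45.
14:30-16:00 overlaps B on 15:45-16:00.
19:30-20:00 overlaps B on 19:30-20:00.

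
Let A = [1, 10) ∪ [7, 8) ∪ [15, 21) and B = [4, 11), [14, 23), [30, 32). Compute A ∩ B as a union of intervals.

Merge the first list: [1, 10), [15, 21).
[1, 10) overlaps B on [4, 10).
[15, 21) overlaps B on [15, 21).

[4, 10) ∪ [15, 21)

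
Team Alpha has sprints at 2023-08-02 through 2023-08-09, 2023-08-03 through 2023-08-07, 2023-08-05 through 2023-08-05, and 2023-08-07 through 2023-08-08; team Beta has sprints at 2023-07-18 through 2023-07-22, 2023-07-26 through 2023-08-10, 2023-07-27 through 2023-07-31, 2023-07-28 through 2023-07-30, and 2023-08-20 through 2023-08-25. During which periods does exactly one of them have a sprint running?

First set merges to 2023-08-02 through 2023-08-09.
Second set merges to 2023-07-18 through 2023-07-22, 2023-07-26 through 2023-08-10, 2023-08-20 through 2023-08-25.
Only in the first: none.
Only in the second: 2023-07-18 through 2023-07-22, 2023-07-26 through 2023-08-01, 2023-08-10 through 2023-08-10, 2023-08-20 through 2023-08-25.
Together these are the periods covered by exactly one.

2023-07-18 through 2023-07-22, 2023-07-26 through 2023-08-01, 2023-08-10 through 2023-08-10, 2023-08-20 through 2023-08-25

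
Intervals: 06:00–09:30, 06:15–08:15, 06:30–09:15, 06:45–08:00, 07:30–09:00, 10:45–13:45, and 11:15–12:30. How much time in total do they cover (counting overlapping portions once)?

Merged: 06:00–09:30, 10:45–13:45.
Lengths: 3 h 30 min + 3 h = 6 h 30 min.

6 h 30 min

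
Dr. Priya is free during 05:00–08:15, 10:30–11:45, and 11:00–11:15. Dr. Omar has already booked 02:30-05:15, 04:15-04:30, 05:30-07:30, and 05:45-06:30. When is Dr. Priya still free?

A, merged: 05:00–08:15, 10:30–11:45.
B, merged: 02:30–05:15, 05:30–07:30.
05:00–08:15 minus B → 05:15–05:30, 07:30–08:15.
10:30–11:45: no B overlap → unchanged.

05:15–05:30, 07:30–08:15, 10:30–11:45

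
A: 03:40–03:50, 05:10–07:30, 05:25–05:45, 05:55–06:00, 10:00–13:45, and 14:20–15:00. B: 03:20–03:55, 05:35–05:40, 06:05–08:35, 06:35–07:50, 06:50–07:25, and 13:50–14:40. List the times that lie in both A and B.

Merge the first list: 03:40–03:50, 05:10–07:30, 10:00–13:45, 14:20–15:00.
Merge the second list: 03:20–03:55, 05:35–05:40, 06:05–08:35, 13:50–14:40.
03:40–03:50 overlaps B on 03:40–03:50.
05:10–07:30 overlaps B on 05:35–05:40, 06:05–07:30.
10:00–13:45 falls entirely outside B.
14:20–15:00 overlaps B on 14:20–14:40.

03:40–03:50, 05:35–05:40, 06:05–07:30, 14:20–14:40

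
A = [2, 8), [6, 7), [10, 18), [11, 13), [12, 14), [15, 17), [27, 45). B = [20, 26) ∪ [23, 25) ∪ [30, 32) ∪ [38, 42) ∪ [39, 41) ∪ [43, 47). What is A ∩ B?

First set merges to [2, 8), [10, 18), [27, 45).
Second set merges to [20, 26), [30, 32), [38, 42), [43, 47).
[2, 8): no overlap with the second set.
[10, 18): no overlap with the second set.
[27, 45) meets the second set on [30, 32), [38, 42), [43, 45).

[30, 32) ∪ [38, 42) ∪ [43, 45)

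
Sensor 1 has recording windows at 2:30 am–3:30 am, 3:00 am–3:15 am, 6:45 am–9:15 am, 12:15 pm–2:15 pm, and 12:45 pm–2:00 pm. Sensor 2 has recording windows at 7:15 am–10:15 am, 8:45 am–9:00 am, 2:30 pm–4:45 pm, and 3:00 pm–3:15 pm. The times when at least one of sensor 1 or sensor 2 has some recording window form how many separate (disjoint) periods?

Merge the first list: 2:30 am–3:30 am, 6:45 am–9:15 am, 12:15 pm–2:15 pm.
Merge the second list: 7:15 am–10:15 am, 2:30 pm–4:45 pm.
A ∪ B = 2:30 am–3:30 am, 6:45 am–10:15 am, 12:15 pm–2:15 pm, 2:30 pm–4:45 pm.
That is 4 disjoint pieces.

4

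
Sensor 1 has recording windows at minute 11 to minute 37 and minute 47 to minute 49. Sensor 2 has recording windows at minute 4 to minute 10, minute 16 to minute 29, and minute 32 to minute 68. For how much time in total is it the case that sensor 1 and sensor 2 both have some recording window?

A ∩ B = minute 16 to minute 29, minute 32 to minute 37, minute 47 to minute 49.
Total: 13 minutes + 5 minutes + 2 minutes = 20 minutes.

20 minutes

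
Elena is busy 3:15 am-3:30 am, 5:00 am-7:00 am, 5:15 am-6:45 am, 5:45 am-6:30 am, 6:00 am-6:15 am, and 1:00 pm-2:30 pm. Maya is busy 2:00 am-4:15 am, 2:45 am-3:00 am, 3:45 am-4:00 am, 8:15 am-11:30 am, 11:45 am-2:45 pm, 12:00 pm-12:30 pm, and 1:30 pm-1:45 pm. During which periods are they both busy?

3:15 am–3:30 am, 1:00 pm–2:30 pm

First set merges to 3:15 am–3:30 am, 5:00 am–7:00 am, 1:00 pm–2:30 pm.
Second set merges to 2:00 am–4:15 am, 8:15 am–11:30 am, 11:45 am–2:45 pm.
3:15 am–3:30 am overlaps B on 3:15 am–3:30 am.
5:00 am–7:00 am falls entirely outside B.
1:00 pm–2:30 pm overlaps B on 1:00 pm–2:30 pm.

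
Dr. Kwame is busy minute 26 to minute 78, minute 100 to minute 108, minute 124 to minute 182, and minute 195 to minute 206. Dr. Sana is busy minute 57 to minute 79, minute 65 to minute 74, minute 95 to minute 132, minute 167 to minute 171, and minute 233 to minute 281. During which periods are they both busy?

minute 57 to minute 78, minute 100 to minute 108, minute 124 to minute 132, minute 167 to minute 171

Second set merges to minute 57 to minute 79, minute 95 to minute 132, minute 167 to minute 171, minute 233 to minute 281.
minute 26 to minute 78 ∩ B → minute 57 to minute 78.
minute 100 to minute 108 ∩ B → minute 100 to minute 108.
minute 124 to minute 182 ∩ B → minute 124 to minute 132, minute 167 to minute 171.
minute 195 to minute 206 meets no B interval.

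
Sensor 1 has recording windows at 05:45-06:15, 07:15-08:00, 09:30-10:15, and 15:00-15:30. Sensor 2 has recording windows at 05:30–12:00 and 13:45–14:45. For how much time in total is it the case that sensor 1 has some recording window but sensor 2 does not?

A \ B = 15:00-15:30.
Total: 30 min.

30 min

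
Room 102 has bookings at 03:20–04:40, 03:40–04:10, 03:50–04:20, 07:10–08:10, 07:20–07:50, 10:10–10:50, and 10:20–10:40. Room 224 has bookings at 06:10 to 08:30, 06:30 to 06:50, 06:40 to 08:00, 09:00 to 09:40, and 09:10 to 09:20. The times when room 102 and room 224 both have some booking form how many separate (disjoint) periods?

First set merges to 03:20–04:40, 07:10–08:10, 10:10–10:50.
Second set merges to 06:10–08:30, 09:00–09:40.
A ∩ B = 07:10–08:10.
That is 1 disjoint piece.

1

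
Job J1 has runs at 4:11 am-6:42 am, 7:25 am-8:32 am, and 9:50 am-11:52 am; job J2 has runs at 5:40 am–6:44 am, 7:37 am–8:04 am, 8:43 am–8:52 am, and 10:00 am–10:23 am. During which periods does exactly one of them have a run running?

Only in the first: 4:11 am-5:40 am, 7:25 am-7:37 am, 8:04 am-8:32 am, 9:50 am-10:00 am, 10:23 am-11:52 am.
Only in the second: 6:42 am-6:44 am, 8:43 am-8:52 am.
Together these are the periods covered by exactly one.

4:11 am-5:40 am, 6:42 am-6:44 am, 7:25 am-7:37 am, 8:04 am-8:32 am, 8:43 am-8:52 am, 9:50 am-10:00 am, 10:23 am-11:52 am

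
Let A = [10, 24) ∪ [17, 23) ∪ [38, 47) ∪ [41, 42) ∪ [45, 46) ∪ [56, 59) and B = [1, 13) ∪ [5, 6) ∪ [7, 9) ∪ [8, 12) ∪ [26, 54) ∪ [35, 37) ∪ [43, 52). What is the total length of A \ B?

14

A, merged: [10, 24), [38, 47), [56, 59).
B, merged: [1, 13), [26, 54).
A \ B = [13, 24), [56, 59).
Total: 11 + 3 = 14.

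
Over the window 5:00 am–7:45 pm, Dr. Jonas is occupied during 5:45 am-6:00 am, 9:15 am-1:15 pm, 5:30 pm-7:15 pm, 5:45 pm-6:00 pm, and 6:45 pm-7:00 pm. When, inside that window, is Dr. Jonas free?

5:00 am–5:45 am, 6:00 am–9:15 am, 1:15 pm–5:30 pm, 7:15 pm–7:45 pm

After merging, the occupied span is 5:45 am–6:00 am, 9:15 am–1:15 pm, 5:30 pm–7:15 pm.
Complement within 5:00 am–7:45 pm: 5:00 am–5:45 am, 6:00 am–9:15 am, 1:15 pm–5:30 pm, 7:15 pm–7:45 pm.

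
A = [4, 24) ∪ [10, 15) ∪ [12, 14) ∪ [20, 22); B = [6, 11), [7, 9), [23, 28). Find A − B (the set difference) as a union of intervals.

First set merges to [4, 24).
Second set merges to [6, 11), [23, 28).
[4, 24) with B removed leaves [4, 6), [11, 23).

[4, 6) ∪ [11, 23)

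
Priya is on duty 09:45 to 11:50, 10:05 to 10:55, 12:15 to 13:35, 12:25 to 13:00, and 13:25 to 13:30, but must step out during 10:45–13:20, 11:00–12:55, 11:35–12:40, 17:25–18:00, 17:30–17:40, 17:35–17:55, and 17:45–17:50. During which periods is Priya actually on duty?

First set merges to 09:45–11:50, 12:15–13:35.
Second set merges to 10:45–13:20, 17:25–18:00.
09:45–11:50 with B removed leaves 09:45–10:45.
12:15–13:35 with B removed leaves 13:20–13:35.

09:45–10:45, 13:20–13:35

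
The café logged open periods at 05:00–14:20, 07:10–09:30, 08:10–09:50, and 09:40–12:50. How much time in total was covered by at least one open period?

9 h 20 min

Merged: 05:00-14:20.
Length: 9 h 20 min.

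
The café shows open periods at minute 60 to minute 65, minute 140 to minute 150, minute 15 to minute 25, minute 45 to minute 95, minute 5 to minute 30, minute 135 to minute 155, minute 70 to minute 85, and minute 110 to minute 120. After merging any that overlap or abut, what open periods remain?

Sort by start: minute 5 to minute 30, minute 15 to minute 25, minute 45 to minute 95, minute 60 to minute 65, minute 70 to minute 85, minute 110 to minute 120, minute 135 to minute 155, minute 140 to minute 150.
minute 15 to minute 25 overlaps/touches minute 5 to minute 30 → extend to minute 5 to minute 30.
minute 45 to minute 95 is disjoint → start new block.
minute 60 to minute 65 overlaps/touches minute 45 to minute 95 → extend to minute 45 to minute 95.
minute 70 to minute 85 overlaps/touches minute 45 to minute 95 → extend to minute 45 to minute 95.
minute 110 to minute 120 is disjoint → start new block.
minute 135 to minute 155 is disjoint → start new block.
minute 140 to minute 150 overlaps/touches minute 135 to minute 155 → extend to minute 135 to minute 155.

minute 5 to minute 30, minute 45 to minute 95, minute 110 to minute 120, minute 135 to minute 155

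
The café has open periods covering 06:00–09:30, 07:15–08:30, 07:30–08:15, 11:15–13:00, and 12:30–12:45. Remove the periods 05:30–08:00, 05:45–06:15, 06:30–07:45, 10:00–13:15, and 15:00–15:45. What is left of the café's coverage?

08:00–09:30

Merge the first list: 06:00–09:30, 11:15–13:00.
Merge the second list: 05:30–08:00, 10:00–13:15, 15:00–15:45.
06:00–09:30 minus B → 08:00–09:30.
11:15–13:00: fully covered by B → removed.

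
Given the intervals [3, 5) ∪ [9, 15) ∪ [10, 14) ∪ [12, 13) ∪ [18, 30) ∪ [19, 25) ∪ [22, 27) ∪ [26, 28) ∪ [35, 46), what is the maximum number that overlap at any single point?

At 12, 3 of the intervals are simultaneously active.
No point has more.

3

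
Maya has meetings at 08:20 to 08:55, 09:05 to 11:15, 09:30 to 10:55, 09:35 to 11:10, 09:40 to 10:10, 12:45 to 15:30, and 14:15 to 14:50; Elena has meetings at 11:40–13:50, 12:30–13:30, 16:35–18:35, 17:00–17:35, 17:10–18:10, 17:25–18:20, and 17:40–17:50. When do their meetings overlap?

12:45-13:50

A, merged: 08:20-08:55, 09:05-11:15, 12:45-15:30.
B, merged: 11:40-13:50, 16:35-18:35.
08:20-08:55: no overlap with the second set.
09:05-11:15: no overlap with the second set.
12:45-15:30 meets the second set on 12:45-13:50.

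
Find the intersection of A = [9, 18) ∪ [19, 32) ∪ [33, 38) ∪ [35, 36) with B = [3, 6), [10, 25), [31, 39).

First set merges to [9, 18), [19, 32), [33, 38).
[9, 18) ∩ B → [10, 18).
[19, 32) ∩ B → [19, 25), [31, 32).
[33, 38) ∩ B → [33, 38).

[10, 18) ∪ [19, 25) ∪ [31, 32) ∪ [33, 38)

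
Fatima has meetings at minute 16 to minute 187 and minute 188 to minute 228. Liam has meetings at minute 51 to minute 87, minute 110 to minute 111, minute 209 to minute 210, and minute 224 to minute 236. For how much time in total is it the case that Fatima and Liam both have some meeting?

42 minutes

A ∩ B = minute 51 to minute 87, minute 110 to minute 111, minute 209 to minute 210, minute 224 to minute 228.
Total: 36 minutes + 1 minute + 1 minute + 4 minutes = 42 minutes.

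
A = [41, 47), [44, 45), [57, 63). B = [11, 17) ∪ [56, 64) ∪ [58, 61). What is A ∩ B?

First set merges to [41, 47), [57, 63).
Second set merges to [11, 17), [56, 64).
[41, 47): no overlap with the second set.
[57, 63) meets the second set on [57, 63).

[57, 63)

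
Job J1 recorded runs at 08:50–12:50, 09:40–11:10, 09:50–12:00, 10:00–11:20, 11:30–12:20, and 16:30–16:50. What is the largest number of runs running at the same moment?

Sweep endpoints in order; track running count of active intervals.
Peak of 4 reached at 10:00.

4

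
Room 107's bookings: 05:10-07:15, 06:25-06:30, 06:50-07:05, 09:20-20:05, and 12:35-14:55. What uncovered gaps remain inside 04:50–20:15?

Covered (merged): 05:10–07:15, 09:20–20:05.
Uncovered inside 04:50–20:15: 04:50–05:10, 07:15–09:20, 20:05–20:15.

04:50–05:10, 07:15–09:20, 20:05–20:15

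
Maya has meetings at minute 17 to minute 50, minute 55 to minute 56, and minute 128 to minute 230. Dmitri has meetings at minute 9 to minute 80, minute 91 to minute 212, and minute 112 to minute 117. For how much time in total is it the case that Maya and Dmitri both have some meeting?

118 minutes

Merge the second list: minute 9 to minute 80, minute 91 to minute 212.
A ∩ B = minute 17 to minute 50, minute 55 to minute 56, minute 128 to minute 212.
Total: 33 minutes + 1 minute + 84 minutes = 118 minutes.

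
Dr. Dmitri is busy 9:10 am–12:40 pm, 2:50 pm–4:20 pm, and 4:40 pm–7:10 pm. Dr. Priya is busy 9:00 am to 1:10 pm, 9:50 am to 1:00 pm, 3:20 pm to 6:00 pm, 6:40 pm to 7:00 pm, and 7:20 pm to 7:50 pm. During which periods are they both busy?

Merge the second list: 9:00 am–1:10 pm, 3:20 pm–6:00 pm, 6:40 pm–7:00 pm, 7:20 pm–7:50 pm.
9:10 am–12:40 pm overlaps B on 9:10 am–12:40 pm.
2:50 pm–4:20 pm overlaps B on 3:20 pm–4:20 pm.
4:40 pm–7:10 pm overlaps B on 4:40 pm–6:00 pm, 6:40 pm–7:00 pm.

9:10 am–12:40 pm, 3:20 pm–4:20 pm, 4:40 pm–6:00 pm, 6:40 pm–7:00 pm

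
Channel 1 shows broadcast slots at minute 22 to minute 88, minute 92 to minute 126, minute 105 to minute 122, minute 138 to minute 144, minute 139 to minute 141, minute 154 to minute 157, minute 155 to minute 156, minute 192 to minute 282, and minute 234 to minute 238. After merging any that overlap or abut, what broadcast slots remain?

minute 92 to minute 126 is disjoint → start new block.
minute 105 to minute 122 overlaps/touches minute 92 to minute 126 → extend to minute 92 to minute 126.
minute 138 to minute 144 is disjoint → start new block.
minute 139 to minute 141 overlaps/touches minute 138 to minute 144 → extend to minute 138 to minute 144.
minute 154 to minute 157 is disjoint → start new block.
minute 155 to minute 156 overlaps/touches minute 154 to minute 157 → extend to minute 154 to minute 157.
minute 192 to minute 282 is disjoint → start new block.
minute 234 to minute 238 overlaps/touches minute 192 to minute 282 → extend to minute 192 to minute 282.

minute 22 to minute 88, minute 92 to minute 126, minute 138 to minute 144, minute 154 to minute 157, minute 192 to minute 282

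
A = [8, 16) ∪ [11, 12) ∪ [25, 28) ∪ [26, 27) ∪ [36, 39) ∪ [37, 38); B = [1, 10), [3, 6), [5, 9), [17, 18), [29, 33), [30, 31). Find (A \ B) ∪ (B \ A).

[1, 8) ∪ [10, 16) ∪ [17, 18) ∪ [25, 28) ∪ [29, 33) ∪ [36, 39)

First set merges to [8, 16), [25, 28), [36, 39).
Second set merges to [1, 10), [17, 18), [29, 33).
Only in the first: [10, 16), [25, 28), [36, 39).
Only in the second: [1, 8), [17, 18), [29, 33).
Together these are the periods covered by exactly one.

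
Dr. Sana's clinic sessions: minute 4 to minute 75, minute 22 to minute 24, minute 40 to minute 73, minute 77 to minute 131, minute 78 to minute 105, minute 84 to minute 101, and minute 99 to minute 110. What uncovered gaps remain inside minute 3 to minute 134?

After merging, the occupied span is minute 4 to minute 75, minute 77 to minute 131.
Uncovered inside minute 3 to minute 134: minute 3 to minute 4, minute 75 to minute 77, minute 131 to minute 134.

minute 3 to minute 4, minute 75 to minute 77, minute 131 to minute 134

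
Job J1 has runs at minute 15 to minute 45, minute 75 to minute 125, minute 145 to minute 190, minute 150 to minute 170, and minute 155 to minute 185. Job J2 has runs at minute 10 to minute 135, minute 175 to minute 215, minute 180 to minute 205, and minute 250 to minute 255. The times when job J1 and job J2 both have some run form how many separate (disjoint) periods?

A, merged: minute 15 to minute 45, minute 75 to minute 125, minute 145 to minute 190.
B, merged: minute 10 to minute 135, minute 175 to minute 215, minute 250 to minute 255.
A ∩ B = minute 15 to minute 45, minute 75 to minute 125, minute 175 to minute 190.
That is 3 disjoint pieces.

3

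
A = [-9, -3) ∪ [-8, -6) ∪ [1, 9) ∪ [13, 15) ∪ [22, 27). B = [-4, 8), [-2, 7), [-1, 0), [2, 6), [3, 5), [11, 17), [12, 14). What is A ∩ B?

[-4, -3) ∪ [1, 8) ∪ [13, 15)

First set merges to [-9, -3), [1, 9), [13, 15), [22, 27).
Second set merges to [-4, 8), [11, 17).
[-9, -3) meets the second set on [-4, -3).
[1, 9) meets the second set on [1, 8).
[13, 15) meets the second set on [13, 15).
[22, 27): no overlap with the second set.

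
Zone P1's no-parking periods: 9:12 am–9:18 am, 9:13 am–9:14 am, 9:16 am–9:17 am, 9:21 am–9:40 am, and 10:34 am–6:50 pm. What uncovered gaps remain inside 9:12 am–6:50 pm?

After merging, the occupied span is 9:12 am–9:18 am, 9:21 am–9:40 am, 10:34 am–6:50 pm.
Complement within 9:12 am–6:50 pm: 9:18 am–9:21 am, 9:40 am–10:34 am.

9:18 am–9:21 am, 9:40 am–10:34 am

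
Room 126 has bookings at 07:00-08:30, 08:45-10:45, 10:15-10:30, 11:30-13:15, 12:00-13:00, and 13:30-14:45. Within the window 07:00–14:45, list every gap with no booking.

08:30–08:45, 10:45–11:30, 13:15–13:30

After merging, the occupied span is 07:00–08:30, 08:45–10:45, 11:30–13:15, 13:30–14:45.
Complement within 07:00–14:45: 08:30–08:45, 10:45–11:30, 13:15–13:30.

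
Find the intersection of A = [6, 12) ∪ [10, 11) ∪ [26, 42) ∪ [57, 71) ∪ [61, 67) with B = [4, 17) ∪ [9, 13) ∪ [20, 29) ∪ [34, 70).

A, merged: [6, 12), [26, 42), [57, 71).
B, merged: [4, 17), [20, 29), [34, 70).
[6, 12) ∩ B → [6, 12).
[26, 42) ∩ B → [26, 29), [34, 42).
[57, 71) ∩ B → [57, 70).

[6, 12) ∪ [26, 29) ∪ [34, 42) ∪ [57, 70)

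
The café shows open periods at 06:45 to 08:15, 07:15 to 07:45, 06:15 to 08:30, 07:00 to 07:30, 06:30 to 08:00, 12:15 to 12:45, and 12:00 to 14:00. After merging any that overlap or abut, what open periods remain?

06:15–08:30, 12:00–14:00

Sort by start: 06:15–08:30, 06:30–08:00, 06:45–08:15, 07:00–07:30, 07:15–07:45, 12:00–14:00, 12:15–12:45.
06:30–08:00 overlaps/touches 06:15–08:30 → extend to 06:15–08:30.
06:45–08:15 overlaps/touches 06:15–08:30 → extend to 06:15–08:30.
07:00–07:30 overlaps/touches 06:15–08:30 → extend to 06:15–08:30.
07:15–07:45 overlaps/touches 06:15–08:30 → extend to 06:15–08:30.
12:00–14:00 is disjoint → start new block.
12:15–12:45 overlaps/touches 12:00–14:00 → extend to 12:00–14:00.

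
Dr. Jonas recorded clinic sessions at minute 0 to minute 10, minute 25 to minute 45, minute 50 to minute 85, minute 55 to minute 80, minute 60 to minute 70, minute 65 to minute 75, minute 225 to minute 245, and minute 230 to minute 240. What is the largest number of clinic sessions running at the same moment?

At minute 65, 4 of the intervals are simultaneously active.
No point has more.

4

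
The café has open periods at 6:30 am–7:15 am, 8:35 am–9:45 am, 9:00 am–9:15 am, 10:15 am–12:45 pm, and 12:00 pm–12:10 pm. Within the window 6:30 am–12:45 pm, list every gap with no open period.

7:15 am-8:35 am, 9:45 am-10:15 am

Covered (merged): 6:30 am-7:15 am, 8:35 am-9:45 am, 10:15 am-12:45 pm.
Complement within 6:30 am-12:45 pm: 7:15 am-8:35 am, 9:45 am-10:15 am.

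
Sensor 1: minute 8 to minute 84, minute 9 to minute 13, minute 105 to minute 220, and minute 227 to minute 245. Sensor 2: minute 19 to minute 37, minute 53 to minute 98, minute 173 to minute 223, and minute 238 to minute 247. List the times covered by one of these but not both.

minute 8 to minute 19, minute 37 to minute 53, minute 84 to minute 98, minute 105 to minute 173, minute 220 to minute 223, minute 227 to minute 238, minute 245 to minute 247

A, merged: minute 8 to minute 84, minute 105 to minute 220, minute 227 to minute 245.
Only in the first: minute 8 to minute 19, minute 37 to minute 53, minute 105 to minute 173, minute 227 to minute 238.
Only in the second: minute 84 to minute 98, minute 220 to minute 223, minute 245 to minute 247.
Together these are the periods covered by exactly one.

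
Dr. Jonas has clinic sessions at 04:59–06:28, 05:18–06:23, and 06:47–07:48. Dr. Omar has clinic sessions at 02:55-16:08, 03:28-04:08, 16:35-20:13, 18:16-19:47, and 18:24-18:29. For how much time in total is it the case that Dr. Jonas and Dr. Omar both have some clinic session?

2 h 30 min

A, merged: 04:59-06:28, 06:47-07:48.
B, merged: 02:55-16:08, 16:35-20:13.
A ∩ B = 04:59-06:28, 06:47-07:48.
Total: 1 h 29 min + 1 h 1 min = 2 h 30 min.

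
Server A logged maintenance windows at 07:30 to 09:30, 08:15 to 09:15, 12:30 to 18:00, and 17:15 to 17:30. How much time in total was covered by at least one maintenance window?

7 h 30 min

Merged: 07:30-09:30, 12:30-18:00.
Lengths: 2 h + 5 h 30 min = 7 h 30 min.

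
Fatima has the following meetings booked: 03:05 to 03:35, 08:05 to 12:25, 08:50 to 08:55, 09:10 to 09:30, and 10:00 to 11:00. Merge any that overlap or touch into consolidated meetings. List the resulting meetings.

08:05–12:25 is disjoint → start new block.
08:50–08:55 overlaps/touches 08:05–12:25 → extend to 08:05–12:25.
09:10–09:30 overlaps/touches 08:05–12:25 → extend to 08:05–12:25.
10:00–11:00 overlaps/touches 08:05–12:25 → extend to 08:05–12:25.

03:05–03:35, 08:05–12:25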